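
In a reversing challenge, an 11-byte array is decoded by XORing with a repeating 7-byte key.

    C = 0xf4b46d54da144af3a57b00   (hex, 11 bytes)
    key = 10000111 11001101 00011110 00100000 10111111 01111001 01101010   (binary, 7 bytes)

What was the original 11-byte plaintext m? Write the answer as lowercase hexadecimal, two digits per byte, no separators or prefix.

73797374656d2074686520

The 7-byte key repeats, so the effective keystream is 87 cd 1e 20 bf 79 6a 87 cd 1e 20.
byte 0: f4 xor 87 = 73
byte 1: b4 xor cd = 79
byte 2: 6d xor 1e = 73
byte 3: 54 xor 20 = 74
byte 4: da xor bf = 65
byte 5: 14 xor 79 = 6d
byte 6: 4a xor 6a = 20
byte 7: f3 xor 87 = 74
byte 8: a5 xor cd = 68
byte 9: 7b xor 1e = 65
byte 10: 00 xor 20 = 20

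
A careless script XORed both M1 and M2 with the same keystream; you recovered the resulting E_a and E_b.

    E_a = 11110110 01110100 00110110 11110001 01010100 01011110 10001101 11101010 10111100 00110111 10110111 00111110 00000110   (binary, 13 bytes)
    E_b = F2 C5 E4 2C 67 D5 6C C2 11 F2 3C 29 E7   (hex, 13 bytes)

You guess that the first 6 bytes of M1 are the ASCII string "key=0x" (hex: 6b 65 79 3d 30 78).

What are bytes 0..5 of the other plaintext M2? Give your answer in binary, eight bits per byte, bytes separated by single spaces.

First, E_a ⊕ E_b = (M1 ⊕ K) ⊕ (M2 ⊕ K) = M1 ⊕ M2, so the key drops out. Then M2 = (M1 ⊕ M2) ⊕ M1 over the first 6 bytes.
byte 0: (f6 xor f2) xor 6b = 04 xor 6b = 6f
byte 1: (74 xor c5) xor 65 = b1 xor 65 = d4
byte 2: (36 xor e4) xor 79 = d2 xor 79 = ab
byte 3: (f1 xor 2c) xor 3d = dd xor 3d = e0
byte 4: (54 xor 67) xor 30 = 33 xor 30 = 03
byte 5: (5e xor d5) xor 78 = 8b xor 78 = f3

01101111 11010100 10101011 11100000 00000011 11110011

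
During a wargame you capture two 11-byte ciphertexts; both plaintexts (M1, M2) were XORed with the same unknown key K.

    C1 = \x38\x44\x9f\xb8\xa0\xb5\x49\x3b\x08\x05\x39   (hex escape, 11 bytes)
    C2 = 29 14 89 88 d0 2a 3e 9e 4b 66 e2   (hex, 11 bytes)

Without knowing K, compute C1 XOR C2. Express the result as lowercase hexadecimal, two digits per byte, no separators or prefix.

11501630709f77a54363db

C1 ⊕ C2 = (M1 ⊕ K) ⊕ (M2 ⊕ K) = M1 ⊕ M2 — the shared key cancels under XOR.
00111000 ^ 00101001 = 00010001
01000100 ^ 00010100 = 01010000
10011111 ^ 10001001 = 00010110
10111000 ^ 10001000 = 00110000
10100000 ^ 11010000 = 01110000
10110101 ^ 00101010 = 10011111
01001001 ^ 00111110 = 01110111
00111011 ^ 10011110 = 10100101
00001000 ^ 01001011 = 01000011
00000101 ^ 01100110 = 01100011
00111001 ^ 11100010 = 11011011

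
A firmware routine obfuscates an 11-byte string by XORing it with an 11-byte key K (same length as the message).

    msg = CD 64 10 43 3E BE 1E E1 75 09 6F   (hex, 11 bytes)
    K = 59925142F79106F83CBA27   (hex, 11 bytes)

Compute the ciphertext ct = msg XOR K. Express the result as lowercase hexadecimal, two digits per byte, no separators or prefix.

94f64101c92f181949b348

cd xor 59 = 94
64 xor 92 = f6
10 xor 51 = 41
43 xor 42 = 01
3e xor f7 = c9
be xor 91 = 2f
1e xor 06 = 18
e1 xor f8 = 19
75 xor 3c = 49
09 xor ba = b3
6f xor 27 = 48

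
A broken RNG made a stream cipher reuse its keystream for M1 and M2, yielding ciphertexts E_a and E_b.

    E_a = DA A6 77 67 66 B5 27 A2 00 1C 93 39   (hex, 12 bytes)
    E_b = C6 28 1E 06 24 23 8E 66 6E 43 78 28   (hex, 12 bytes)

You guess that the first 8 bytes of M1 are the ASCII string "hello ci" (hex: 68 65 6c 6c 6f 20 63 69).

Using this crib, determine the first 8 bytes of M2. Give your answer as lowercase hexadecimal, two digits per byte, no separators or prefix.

74eb050d2db6caad

First, E_a ⊕ E_b = (M1 ⊕ K) ⊕ (M2 ⊕ K) = M1 ⊕ M2, so the key drops out. Then M2 = (M1 ⊕ M2) ⊕ M1 over the first 8 bytes.
byte 0: (da xor c6) xor 68 = 1c xor 68 = 74
byte 1: (a6 xor 28) xor 65 = 8e xor 65 = eb
byte 2: (77 xor 1e) xor 6c = 69 xor 6c = 05
byte 3: (67 xor 06) xor 6c = 61 xor 6c = 0d
byte 4: (66 xor 24) xor 6f = 42 xor 6f = 2d
byte 5: (b5 xor 23) xor 20 = 96 xor 20 = b6
byte 6: (27 xor 8e) xor 63 = a9 xor 63 = ca
byte 7: (a2 xor 66) xor 69 = c4 xor 69 = ad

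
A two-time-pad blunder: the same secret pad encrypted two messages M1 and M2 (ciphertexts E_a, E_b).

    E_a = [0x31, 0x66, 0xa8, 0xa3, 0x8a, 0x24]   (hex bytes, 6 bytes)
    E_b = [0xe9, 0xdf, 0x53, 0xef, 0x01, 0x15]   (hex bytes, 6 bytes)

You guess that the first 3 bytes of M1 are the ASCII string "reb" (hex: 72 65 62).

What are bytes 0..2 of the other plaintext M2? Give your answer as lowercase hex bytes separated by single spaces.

First, E_a ⊕ E_b = (M1 ⊕ K) ⊕ (M2 ⊕ K) = M1 ⊕ M2, so the key drops out. Then M2 = (M1 ⊕ M2) ⊕ M1 over the first 3 bytes.
byte 0: (31 ⊕ e9) ⊕ 72 = d8 ⊕ 72 = aa
byte 1: (66 ⊕ df) ⊕ 65 = b9 ⊕ 65 = dc
byte 2: (a8 ⊕ 53) ⊕ 62 = fb ⊕ 62 = 99

aa dc 99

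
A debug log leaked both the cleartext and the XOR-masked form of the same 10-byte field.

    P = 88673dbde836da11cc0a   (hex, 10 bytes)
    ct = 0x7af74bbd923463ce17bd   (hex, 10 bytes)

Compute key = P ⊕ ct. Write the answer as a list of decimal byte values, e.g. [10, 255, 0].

[242, 144, 118, 0, 122, 2, 185, 223, 219, 183]

Since ct = P ⊕ key, XORing both sides with P gives key = P ⊕ ct.
88 xor 7a = f2
67 xor f7 = 90
3d xor 4b = 76
bd xor bd = 00
e8 xor 92 = 7a
36 xor 34 = 02
da xor 63 = b9
11 xor ce = df
cc xor 17 = db
0a xor bd = b7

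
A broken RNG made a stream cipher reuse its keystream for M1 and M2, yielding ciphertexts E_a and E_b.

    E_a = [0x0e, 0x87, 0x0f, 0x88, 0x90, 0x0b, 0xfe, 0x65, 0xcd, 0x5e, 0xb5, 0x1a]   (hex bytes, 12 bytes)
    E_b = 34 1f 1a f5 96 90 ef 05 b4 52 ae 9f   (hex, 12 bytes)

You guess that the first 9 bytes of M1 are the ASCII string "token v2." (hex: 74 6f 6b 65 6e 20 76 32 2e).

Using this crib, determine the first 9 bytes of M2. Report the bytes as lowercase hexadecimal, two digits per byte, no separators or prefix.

4ef77e1868bb675257

First, E_a ⊕ E_b = (M1 ⊕ K) ⊕ (M2 ⊕ K) = M1 ⊕ M2, so the key drops out. Then M2 = (M1 ⊕ M2) ⊕ M1 over the first 9 bytes.
byte 0: (0e xor 34) xor 74 = 3a xor 74 = 4e
byte 1: (87 xor 1f) xor 6f = 98 xor 6f = f7
byte 2: (0f xor 1a) xor 6b = 15 xor 6b = 7e
byte 3: (88 xor f5) xor 65 = 7d xor 65 = 18
byte 4: (90 xor 96) xor 6e = 06 xor 6e = 68
byte 5: (0b xor 90) xor 20 = 9b xor 20 = bb
byte 6: (fe xor ef) xor 76 = 11 xor 76 = 67
byte 7: (65 xor 05) xor 32 = 60 xor 32 = 52
byte 8: (cd xor b4) xor 2e = 79 xor 2e = 57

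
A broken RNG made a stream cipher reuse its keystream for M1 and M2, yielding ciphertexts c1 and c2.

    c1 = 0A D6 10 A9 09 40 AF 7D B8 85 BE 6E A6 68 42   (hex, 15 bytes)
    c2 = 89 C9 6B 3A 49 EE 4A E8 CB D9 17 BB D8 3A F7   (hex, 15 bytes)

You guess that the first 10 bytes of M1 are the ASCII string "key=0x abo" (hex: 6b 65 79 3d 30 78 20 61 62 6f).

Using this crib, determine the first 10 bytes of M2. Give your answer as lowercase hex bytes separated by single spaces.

First, c1 ⊕ c2 = (M1 ⊕ K) ⊕ (M2 ⊕ K) = M1 ⊕ M2, so the key drops out. Then M2 = (M1 ⊕ M2) ⊕ M1 over the first 10 bytes.
byte 0: (0a XOR 89) XOR 6b = 83 XOR 6b = e8
byte 1: (d6 XOR c9) XOR 65 = 1f XOR 65 = 7a
byte 2: (10 XOR 6b) XOR 79 = 7b XOR 79 = 02
byte 3: (a9 XOR 3a) XOR 3d = 93 XOR 3d = ae
byte 4: (09 XOR 49) XOR 30 = 40 XOR 30 = 70
byte 5: (40 XOR ee) XOR 78 = ae XOR 78 = d6
byte 6: (af XOR 4a) XOR 20 = e5 XOR 20 = c5
byte 7: (7d XOR e8) XOR 61 = 95 XOR 61 = f4
byte 8: (b8 XOR cb) XOR 62 = 73 XOR 62 = 11
byte 9: (85 XOR d9) XOR 6f = 5c XOR 6f = 33

e8 7a 02 ae 70 d6 c5 f4 11 33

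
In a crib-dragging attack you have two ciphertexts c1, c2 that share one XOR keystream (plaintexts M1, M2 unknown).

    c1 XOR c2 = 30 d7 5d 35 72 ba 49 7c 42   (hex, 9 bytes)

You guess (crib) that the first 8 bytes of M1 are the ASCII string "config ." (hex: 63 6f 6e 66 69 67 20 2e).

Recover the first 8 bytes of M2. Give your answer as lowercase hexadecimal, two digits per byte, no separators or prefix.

Since c1 ⊕ c2 = M1 ⊕ M2, XORing with the guessed M1 bytes yields the corresponding M2 bytes: M2 = (c1 ⊕ c2) ⊕ M1.
30 ⊕ 63 = 53
d7 ⊕ 6f = b8
5d ⊕ 6e = 33
35 ⊕ 66 = 53
72 ⊕ 69 = 1b
ba ⊕ 67 = dd
49 ⊕ 20 = 69
7c ⊕ 2e = 52

53b833531bdd6952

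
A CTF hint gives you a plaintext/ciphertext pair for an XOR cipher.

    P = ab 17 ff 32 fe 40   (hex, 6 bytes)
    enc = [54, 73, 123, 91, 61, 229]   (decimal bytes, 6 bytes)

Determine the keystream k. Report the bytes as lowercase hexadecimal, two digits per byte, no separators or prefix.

Since enc = P ⊕ k, XORing both sides with P gives k = P ⊕ enc.
ab XOR 36 = 9d
17 XOR 49 = 5e
ff XOR 7b = 84
32 XOR 5b = 69
fe XOR 3d = c3
40 XOR e5 = a5

9d5e8469c3a5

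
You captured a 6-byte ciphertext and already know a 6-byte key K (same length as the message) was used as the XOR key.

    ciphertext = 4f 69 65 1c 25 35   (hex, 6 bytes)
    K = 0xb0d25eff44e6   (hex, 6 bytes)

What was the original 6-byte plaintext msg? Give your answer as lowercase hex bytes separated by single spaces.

XOR is its own inverse, so applying the key byte-wise gives the result directly.
byte 0: 01001111 XOR 10110000 = 11111111
byte 1: 01101001 XOR 11010010 = 10111011
byte 2: 01100101 XOR 01011110 = 00111011
byte 3: 00011100 XOR 11111111 = 11100011
byte 4: 00100101 XOR 01000100 = 01100001
byte 5: 00110101 XOR 11100110 = 11010011

ff bb 3b e3 61 d3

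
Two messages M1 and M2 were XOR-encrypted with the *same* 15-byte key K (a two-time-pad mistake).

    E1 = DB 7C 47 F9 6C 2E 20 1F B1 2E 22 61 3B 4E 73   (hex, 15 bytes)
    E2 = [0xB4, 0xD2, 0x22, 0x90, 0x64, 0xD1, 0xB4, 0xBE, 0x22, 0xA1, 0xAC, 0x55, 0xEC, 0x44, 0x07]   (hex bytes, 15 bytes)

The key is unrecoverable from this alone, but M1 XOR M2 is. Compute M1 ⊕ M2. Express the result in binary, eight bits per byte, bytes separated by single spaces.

01101111 10101110 01100101 01101001 00001000 11111111 10010100 10100001 10010011 10001111 10001110 00110100 11010111 00001010 01110100

E1 ⊕ E2 = (M1 ⊕ K) ⊕ (M2 ⊕ K) = M1 ⊕ M2 — the shared key cancels under XOR.
byte 0: db ⊕ b4 = 6f
byte 1: 7c ⊕ d2 = ae
byte 2: 47 ⊕ 22 = 65
byte 3: f9 ⊕ 90 = 69
byte 4: 6c ⊕ 64 = 08
byte 5: 2e ⊕ d1 = ff
byte 6: 20 ⊕ b4 = 94
byte 7: 1f ⊕ be = a1
byte 8: b1 ⊕ 22 = 93
byte 9: 2e ⊕ a1 = 8f
byte 10: 22 ⊕ ac = 8e
byte 11: 61 ⊕ 55 = 34
byte 12: 3b ⊕ ec = d7
byte 13: 4e ⊕ 44 = 0a
byte 14: 73 ⊕ 07 = 74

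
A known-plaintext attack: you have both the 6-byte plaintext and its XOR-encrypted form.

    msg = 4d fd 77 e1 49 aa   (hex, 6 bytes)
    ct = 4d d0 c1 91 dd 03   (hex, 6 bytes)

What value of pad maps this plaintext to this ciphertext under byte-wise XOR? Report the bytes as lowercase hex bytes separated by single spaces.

00 2d b6 70 94 a9

Since ct = msg ⊕ pad, XORing both sides with msg gives pad = msg ⊕ ct.
byte 0: 4d xor 4d = 00
byte 1: fd xor d0 = 2d
byte 2: 77 xor c1 = b6
byte 3: e1 xor 91 = 70
byte 4: 49 xor dd = 94
byte 5: aa xor 03 = a9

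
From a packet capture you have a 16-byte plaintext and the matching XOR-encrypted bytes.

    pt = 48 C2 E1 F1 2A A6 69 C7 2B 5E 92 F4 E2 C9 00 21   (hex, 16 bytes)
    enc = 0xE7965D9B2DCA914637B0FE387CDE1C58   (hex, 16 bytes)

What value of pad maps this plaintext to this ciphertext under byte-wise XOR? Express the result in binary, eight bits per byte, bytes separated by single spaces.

Since enc = pt ⊕ pad, XORing both sides with pt gives pad = pt ⊕ enc.
 72 ⊕ 231 = 175
194 ⊕ 150 =  84
225 ⊕  93 = 188
241 ⊕ 155 = 106
 42 ⊕  45 =   7
166 ⊕ 202 = 108
105 ⊕ 145 = 248
199 ⊕  70 = 129
 43 ⊕  55 =  28
 94 ⊕ 176 = 238
146 ⊕ 254 = 108
244 ⊕  56 = 204
226 ⊕ 124 = 158
201 ⊕ 222 =  23
  0 ⊕  28 =  28
 33 ⊕  88 = 121

10101111 01010100 10111100 01101010 00000111 01101100 11111000 10000001 00011100 11101110 01101100 11001100 10011110 00010111 00011100 01111001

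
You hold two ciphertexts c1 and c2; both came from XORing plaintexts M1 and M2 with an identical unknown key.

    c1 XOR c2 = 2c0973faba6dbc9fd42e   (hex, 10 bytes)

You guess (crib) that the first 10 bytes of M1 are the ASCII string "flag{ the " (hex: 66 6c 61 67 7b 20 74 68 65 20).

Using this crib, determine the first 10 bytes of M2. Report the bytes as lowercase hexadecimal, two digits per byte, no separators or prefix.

4a65129dc14dc8f7b10e

Since c1 ⊕ c2 = M1 ⊕ M2, XORing with the guessed M1 bytes yields the corresponding M2 bytes: M2 = (c1 ⊕ c2) ⊕ M1.
2c xor 66 = 4a
09 xor 6c = 65
73 xor 61 = 12
fa xor 67 = 9d
ba xor 7b = c1
6d xor 20 = 4d
bc xor 74 = c8
9f xor 68 = f7
d4 xor 65 = b1
2e xor 20 = 0e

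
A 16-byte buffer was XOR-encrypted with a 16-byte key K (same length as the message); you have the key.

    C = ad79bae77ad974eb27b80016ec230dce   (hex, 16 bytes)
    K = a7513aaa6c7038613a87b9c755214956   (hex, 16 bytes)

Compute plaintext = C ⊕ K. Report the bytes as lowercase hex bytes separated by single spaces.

0a 28 80 4d 16 a9 4c 8a 1d 3f b9 d1 b9 02 44 98

ad ^ a7 = 0a
79 ^ 51 = 28
ba ^ 3a = 80
e7 ^ aa = 4d
7a ^ 6c = 16
d9 ^ 70 = a9
74 ^ 38 = 4c
eb ^ 61 = 8a
27 ^ 3a = 1d
b8 ^ 87 = 3f
00 ^ b9 = b9
16 ^ c7 = d1
ec ^ 55 = b9
23 ^ 21 = 02
0d ^ 49 = 44
ce ^ 56 = 98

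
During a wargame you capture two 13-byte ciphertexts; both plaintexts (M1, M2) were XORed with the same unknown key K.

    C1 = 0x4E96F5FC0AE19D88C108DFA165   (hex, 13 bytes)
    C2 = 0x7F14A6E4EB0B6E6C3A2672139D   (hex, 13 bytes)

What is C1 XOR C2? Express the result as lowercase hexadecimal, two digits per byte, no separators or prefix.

C1 ⊕ C2 = (M1 ⊕ K) ⊕ (M2 ⊕ K) = M1 ⊕ M2 — the shared key cancels under XOR.
byte 0: 01001110 ⊕ 01111111 = 00110001
byte 1: 10010110 ⊕ 00010100 = 10000010
byte 2: 11110101 ⊕ 10100110 = 01010011
byte 3: 11111100 ⊕ 11100100 = 00011000
byte 4: 00001010 ⊕ 11101011 = 11100001
byte 5: 11100001 ⊕ 00001011 = 11101010
byte 6: 10011101 ⊕ 01101110 = 11110011
byte 7: 10001000 ⊕ 01101100 = 11100100
byte 8: 11000001 ⊕ 00111010 = 11111011
byte 9: 00001000 ⊕ 00100110 = 00101110
byte 10: 11011111 ⊕ 01110010 = 10101101
byte 11: 10100001 ⊕ 00010011 = 10110010
byte 12: 01100101 ⊕ 10011101 = 11111000

31825318e1eaf3e4fb2eadb2f8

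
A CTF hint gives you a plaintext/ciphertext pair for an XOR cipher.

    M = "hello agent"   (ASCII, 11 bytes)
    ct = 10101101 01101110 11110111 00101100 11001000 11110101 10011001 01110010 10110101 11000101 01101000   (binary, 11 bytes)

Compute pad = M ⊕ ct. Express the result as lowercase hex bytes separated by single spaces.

c5 0b 9b 40 a7 d5 f8 15 d0 ab 1c

Since ct = M ⊕ pad, XORing both sides with M gives pad = M ⊕ ct.
byte 0: 68 ^ ad = c5
byte 1: 65 ^ 6e = 0b
byte 2: 6c ^ f7 = 9b
byte 3: 6c ^ 2c = 40
byte 4: 6f ^ c8 = a7
byte 5: 20 ^ f5 = d5
byte 6: 61 ^ 99 = f8
byte 7: 67 ^ 72 = 15
byte 8: 65 ^ b5 = d0
byte 9: 6e ^ c5 = ab
byte 10: 74 ^ 68 = 1c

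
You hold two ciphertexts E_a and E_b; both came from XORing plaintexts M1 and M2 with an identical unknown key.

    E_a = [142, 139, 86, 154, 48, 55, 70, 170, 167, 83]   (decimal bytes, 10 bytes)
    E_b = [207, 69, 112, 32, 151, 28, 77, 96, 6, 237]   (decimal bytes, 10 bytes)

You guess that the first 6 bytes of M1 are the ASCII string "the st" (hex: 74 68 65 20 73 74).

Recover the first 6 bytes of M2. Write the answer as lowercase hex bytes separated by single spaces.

First, E_a ⊕ E_b = (M1 ⊕ K) ⊕ (M2 ⊕ K) = M1 ⊕ M2, so the key drops out. Then M2 = (M1 ⊕ M2) ⊕ M1 over the first 6 bytes.
byte 0: (8e ^ cf) ^ 74 = 41 ^ 74 = 35
byte 1: (8b ^ 45) ^ 68 = ce ^ 68 = a6
byte 2: (56 ^ 70) ^ 65 = 26 ^ 65 = 43
byte 3: (9a ^ 20) ^ 20 = ba ^ 20 = 9a
byte 4: (30 ^ 97) ^ 73 = a7 ^ 73 = d4
byte 5: (37 ^ 1c) ^ 74 = 2b ^ 74 = 5f

35 a6 43 9a d4 5f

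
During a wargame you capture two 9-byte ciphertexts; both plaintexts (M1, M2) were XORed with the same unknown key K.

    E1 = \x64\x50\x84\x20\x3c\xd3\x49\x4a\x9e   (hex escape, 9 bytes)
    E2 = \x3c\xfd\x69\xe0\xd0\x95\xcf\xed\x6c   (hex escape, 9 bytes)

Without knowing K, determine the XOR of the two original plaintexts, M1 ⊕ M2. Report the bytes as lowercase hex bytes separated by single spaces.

E1 ⊕ E2 = (M1 ⊕ K) ⊕ (M2 ⊕ K) = M1 ⊕ M2 — the shared key cancels under XOR.
64 ^ 3c = 58
50 ^ fd = ad
84 ^ 69 = ed
20 ^ e0 = c0
3c ^ d0 = ec
d3 ^ 95 = 46
49 ^ cf = 86
4a ^ ed = a7
9e ^ 6c = f2

58 ad ed c0 ec 46 86 a7 f2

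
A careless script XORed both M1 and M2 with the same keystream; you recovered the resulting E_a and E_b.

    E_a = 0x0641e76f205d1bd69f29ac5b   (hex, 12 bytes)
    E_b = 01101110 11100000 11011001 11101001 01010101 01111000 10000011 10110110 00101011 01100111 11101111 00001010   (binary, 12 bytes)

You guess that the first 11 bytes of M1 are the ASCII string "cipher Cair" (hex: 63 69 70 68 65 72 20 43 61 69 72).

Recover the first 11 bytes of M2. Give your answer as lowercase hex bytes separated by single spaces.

First, E_a ⊕ E_b = (M1 ⊕ K) ⊕ (M2 ⊕ K) = M1 ⊕ M2, so the key drops out. Then M2 = (M1 ⊕ M2) ⊕ M1 over the first 11 bytes.
byte 0: (06 xor 6e) xor 63 = 68 xor 63 = 0b
byte 1: (41 xor e0) xor 69 = a1 xor 69 = c8
byte 2: (e7 xor d9) xor 70 = 3e xor 70 = 4e
byte 3: (6f xor e9) xor 68 = 86 xor 68 = ee
byte 4: (20 xor 55) xor 65 = 75 xor 65 = 10
byte 5: (5d xor 78) xor 72 = 25 xor 72 = 57
byte 6: (1b xor 83) xor 20 = 98 xor 20 = b8
byte 7: (d6 xor b6) xor 43 = 60 xor 43 = 23
byte 8: (9f xor 2b) xor 61 = b4 xor 61 = d5
byte 9: (29 xor 67) xor 69 = 4e xor 69 = 27
byte 10: (ac xor ef) xor 72 = 43 xor 72 = 31

0b c8 4e ee 10 57 b8 23 d5 27 31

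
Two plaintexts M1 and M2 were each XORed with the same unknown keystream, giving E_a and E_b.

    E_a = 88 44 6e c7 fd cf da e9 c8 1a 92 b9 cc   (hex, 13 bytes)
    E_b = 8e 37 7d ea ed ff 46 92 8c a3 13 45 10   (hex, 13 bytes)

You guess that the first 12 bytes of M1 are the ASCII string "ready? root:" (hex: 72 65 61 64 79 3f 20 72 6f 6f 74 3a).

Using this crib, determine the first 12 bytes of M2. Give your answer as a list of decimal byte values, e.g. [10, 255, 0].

[116, 22, 114, 73, 105, 15, 188, 9, 43, 214, 245, 198]

First, E_a ⊕ E_b = (M1 ⊕ K) ⊕ (M2 ⊕ K) = M1 ⊕ M2, so the key drops out. Then M2 = (M1 ⊕ M2) ⊕ M1 over the first 12 bytes.
byte 0: (88 ⊕ 8e) ⊕ 72 = 06 ⊕ 72 = 74
byte 1: (44 ⊕ 37) ⊕ 65 = 73 ⊕ 65 = 16
byte 2: (6e ⊕ 7d) ⊕ 61 = 13 ⊕ 61 = 72
byte 3: (c7 ⊕ ea) ⊕ 64 = 2d ⊕ 64 = 49
byte 4: (fd ⊕ ed) ⊕ 79 = 10 ⊕ 79 = 69
byte 5: (cf ⊕ ff) ⊕ 3f = 30 ⊕ 3f = 0f
byte 6: (da ⊕ 46) ⊕ 20 = 9c ⊕ 20 = bc
byte 7: (e9 ⊕ 92) ⊕ 72 = 7b ⊕ 72 = 09
byte 8: (c8 ⊕ 8c) ⊕ 6f = 44 ⊕ 6f = 2b
byte 9: (1a ⊕ a3) ⊕ 6f = b9 ⊕ 6f = d6
byte 10: (92 ⊕ 13) ⊕ 74 = 81 ⊕ 74 = f5
byte 11: (b9 ⊕ 45) ⊕ 3a = fc ⊕ 3a = c6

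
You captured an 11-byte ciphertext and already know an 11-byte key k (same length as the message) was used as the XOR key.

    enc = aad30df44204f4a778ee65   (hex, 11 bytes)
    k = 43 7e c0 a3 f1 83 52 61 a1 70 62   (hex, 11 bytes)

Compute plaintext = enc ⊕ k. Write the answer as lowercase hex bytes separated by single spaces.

byte 0: aa ^ 43 = e9
byte 1: d3 ^ 7e = ad
byte 2: 0d ^ c0 = cd
byte 3: f4 ^ a3 = 57
byte 4: 42 ^ f1 = b3
byte 5: 04 ^ 83 = 87
byte 6: f4 ^ 52 = a6
byte 7: a7 ^ 61 = c6
byte 8: 78 ^ a1 = d9
byte 9: ee ^ 70 = 9e
byte 10: 65 ^ 62 = 07

e9 ad cd 57 b3 87 a6 c6 d9 9e 07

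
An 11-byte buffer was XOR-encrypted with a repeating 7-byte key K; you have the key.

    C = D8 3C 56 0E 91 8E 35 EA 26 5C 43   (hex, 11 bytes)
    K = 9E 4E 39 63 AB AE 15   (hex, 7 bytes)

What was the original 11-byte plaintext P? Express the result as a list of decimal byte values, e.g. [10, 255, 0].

The 7-byte key repeats, so the effective keystream is 9e 4e 39 63 ab ae 15 9e 4e 39 63.
byte 0: 216 xor 158 =  70
byte 1:  60 xor  78 = 114
byte 2:  86 xor  57 = 111
byte 3:  14 xor  99 = 109
byte 4: 145 xor 171 =  58
byte 5: 142 xor 174 =  32
byte 6:  53 xor  21 =  32
byte 7: 234 xor 158 = 116
byte 8:  38 xor  78 = 104
byte 9:  92 xor  57 = 101
byte 10:  67 xor  99 =  32

[70, 114, 111, 109, 58, 32, 32, 116, 104, 101, 32]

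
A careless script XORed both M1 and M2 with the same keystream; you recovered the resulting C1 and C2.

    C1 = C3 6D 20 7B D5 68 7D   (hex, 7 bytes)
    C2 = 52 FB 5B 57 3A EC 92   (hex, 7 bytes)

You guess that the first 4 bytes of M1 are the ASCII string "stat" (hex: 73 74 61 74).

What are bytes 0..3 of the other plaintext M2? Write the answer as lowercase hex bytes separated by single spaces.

e2 e2 1a 58

First, C1 ⊕ C2 = (M1 ⊕ K) ⊕ (M2 ⊕ K) = M1 ⊕ M2, so the key drops out. Then M2 = (M1 ⊕ M2) ⊕ M1 over the first 4 bytes.
byte 0: (c3 xor 52) xor 73 = 91 xor 73 = e2
byte 1: (6d xor fb) xor 74 = 96 xor 74 = e2
byte 2: (20 xor 5b) xor 61 = 7b xor 61 = 1a
byte 3: (7b xor 57) xor 74 = 2c xor 74 = 58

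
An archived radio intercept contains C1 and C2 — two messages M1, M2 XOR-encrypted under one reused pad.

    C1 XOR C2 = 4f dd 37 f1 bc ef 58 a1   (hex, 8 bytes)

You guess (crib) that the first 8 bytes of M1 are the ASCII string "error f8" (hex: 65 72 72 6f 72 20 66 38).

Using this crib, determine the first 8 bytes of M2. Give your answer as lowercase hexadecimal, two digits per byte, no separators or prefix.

2aaf459ececf3e99

Since C1 ⊕ C2 = M1 ⊕ M2, XORing with the guessed M1 bytes yields the corresponding M2 bytes: M2 = (C1 ⊕ C2) ⊕ M1.
 79 XOR 101 =  42
221 XOR 114 = 175
 55 XOR 114 =  69
241 XOR 111 = 158
188 XOR 114 = 206
239 XOR  32 = 207
 88 XOR 102 =  62
161 XOR  56 = 153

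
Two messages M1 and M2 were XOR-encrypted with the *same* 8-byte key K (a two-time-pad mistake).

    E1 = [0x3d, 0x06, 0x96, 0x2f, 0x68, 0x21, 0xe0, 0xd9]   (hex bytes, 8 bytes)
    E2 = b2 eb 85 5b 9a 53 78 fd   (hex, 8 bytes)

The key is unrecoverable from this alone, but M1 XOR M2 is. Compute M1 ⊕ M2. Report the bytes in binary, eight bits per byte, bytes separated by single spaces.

E1 ⊕ E2 = (M1 ⊕ K) ⊕ (M2 ⊕ K) = M1 ⊕ M2 — the shared key cancels under XOR.
00111101 ⊕ 10110010 = 10001111
00000110 ⊕ 11101011 = 11101101
10010110 ⊕ 10000101 = 00010011
00101111 ⊕ 01011011 = 01110100
01101000 ⊕ 10011010 = 11110010
00100001 ⊕ 01010011 = 01110010
11100000 ⊕ 01111000 = 10011000
11011001 ⊕ 11111101 = 00100100

10001111 11101101 00010011 01110100 11110010 01110010 10011000 00100100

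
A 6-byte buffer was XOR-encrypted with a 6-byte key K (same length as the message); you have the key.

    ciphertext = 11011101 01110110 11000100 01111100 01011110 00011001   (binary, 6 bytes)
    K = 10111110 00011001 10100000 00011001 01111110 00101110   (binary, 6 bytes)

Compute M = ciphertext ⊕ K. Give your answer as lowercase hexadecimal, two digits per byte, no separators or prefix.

636f64652037

221 ^ 190 =  99
118 ^  25 = 111
196 ^ 160 = 100
124 ^  25 = 101
 94 ^ 126 =  32
 25 ^  46 =  55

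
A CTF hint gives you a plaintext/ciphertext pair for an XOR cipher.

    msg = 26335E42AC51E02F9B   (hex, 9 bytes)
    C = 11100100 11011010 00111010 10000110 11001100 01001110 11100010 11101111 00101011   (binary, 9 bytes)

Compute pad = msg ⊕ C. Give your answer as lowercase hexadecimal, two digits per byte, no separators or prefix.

c2e964c4601f02c0b0

Since C = msg ⊕ pad, XORing both sides with msg gives pad = msg ⊕ C.
 38 xor 228 = 194
 51 xor 218 = 233
 94 xor  58 = 100
 66 xor 134 = 196
172 xor 204 =  96
 81 xor  78 =  31
224 xor 226 =   2
 47 xor 239 = 192
155 xor  43 = 176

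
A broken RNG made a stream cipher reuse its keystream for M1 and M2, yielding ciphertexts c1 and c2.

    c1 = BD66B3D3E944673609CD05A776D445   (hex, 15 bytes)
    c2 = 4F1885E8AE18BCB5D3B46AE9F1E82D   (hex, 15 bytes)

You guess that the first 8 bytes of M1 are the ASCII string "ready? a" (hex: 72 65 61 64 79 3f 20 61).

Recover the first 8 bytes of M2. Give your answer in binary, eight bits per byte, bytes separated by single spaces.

10000000 00011011 01010111 01011111 00111110 01100011 11111011 11100010

First, c1 ⊕ c2 = (M1 ⊕ K) ⊕ (M2 ⊕ K) = M1 ⊕ M2, so the key drops out. Then M2 = (M1 ⊕ M2) ⊕ M1 over the first 8 bytes.
byte 0: (bd XOR 4f) XOR 72 = f2 XOR 72 = 80
byte 1: (66 XOR 18) XOR 65 = 7e XOR 65 = 1b
byte 2: (b3 XOR 85) XOR 61 = 36 XOR 61 = 57
byte 3: (d3 XOR e8) XOR 64 = 3b XOR 64 = 5f
byte 4: (e9 XOR ae) XOR 79 = 47 XOR 79 = 3e
byte 5: (44 XOR 18) XOR 3f = 5c XOR 3f = 63
byte 6: (67 XOR bc) XOR 20 = db XOR 20 = fb
byte 7: (36 XOR b5) XOR 61 = 83 XOR 61 = e2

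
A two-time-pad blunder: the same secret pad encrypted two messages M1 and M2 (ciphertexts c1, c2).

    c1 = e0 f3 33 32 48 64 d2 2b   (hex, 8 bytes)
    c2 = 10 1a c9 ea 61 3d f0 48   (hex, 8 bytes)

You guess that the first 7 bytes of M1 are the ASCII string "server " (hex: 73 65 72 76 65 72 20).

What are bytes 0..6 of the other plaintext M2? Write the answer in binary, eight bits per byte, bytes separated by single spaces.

First, c1 ⊕ c2 = (M1 ⊕ K) ⊕ (M2 ⊕ K) = M1 ⊕ M2, so the key drops out. Then M2 = (M1 ⊕ M2) ⊕ M1 over the first 7 bytes.
byte 0: (e0 xor 10) xor 73 = f0 xor 73 = 83
byte 1: (f3 xor 1a) xor 65 = e9 xor 65 = 8c
byte 2: (33 xor c9) xor 72 = fa xor 72 = 88
byte 3: (32 xor ea) xor 76 = d8 xor 76 = ae
byte 4: (48 xor 61) xor 65 = 29 xor 65 = 4c
byte 5: (64 xor 3d) xor 72 = 59 xor 72 = 2b
byte 6: (d2 xor f0) xor 20 = 22 xor 20 = 02

10000011 10001100 10001000 10101110 01001100 00101011 00000010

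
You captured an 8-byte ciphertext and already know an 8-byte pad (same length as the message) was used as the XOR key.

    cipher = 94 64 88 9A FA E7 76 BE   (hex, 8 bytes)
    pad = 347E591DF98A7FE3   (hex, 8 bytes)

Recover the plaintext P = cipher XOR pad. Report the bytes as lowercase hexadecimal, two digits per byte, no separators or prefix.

byte 0: 94 xor 34 = a0
byte 1: 64 xor 7e = 1a
byte 2: 88 xor 59 = d1
byte 3: 9a xor 1d = 87
byte 4: fa xor f9 = 03
byte 5: e7 xor 8a = 6d
byte 6: 76 xor 7f = 09
byte 7: be xor e3 = 5d

a01ad187036d095d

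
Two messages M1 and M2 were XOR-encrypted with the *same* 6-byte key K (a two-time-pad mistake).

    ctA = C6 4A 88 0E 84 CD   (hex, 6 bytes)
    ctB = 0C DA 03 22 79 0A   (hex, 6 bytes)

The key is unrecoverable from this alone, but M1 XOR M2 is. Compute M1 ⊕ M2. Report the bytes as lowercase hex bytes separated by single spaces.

ca 90 8b 2c fd c7

ctA ⊕ ctB = (M1 ⊕ K) ⊕ (M2 ⊕ K) = M1 ⊕ M2 — the shared key cancels under XOR.
c6 XOR 0c = ca
4a XOR da = 90
88 XOR 03 = 8b
0e XOR 22 = 2c
84 XOR 79 = fd
cd XOR 0a = c7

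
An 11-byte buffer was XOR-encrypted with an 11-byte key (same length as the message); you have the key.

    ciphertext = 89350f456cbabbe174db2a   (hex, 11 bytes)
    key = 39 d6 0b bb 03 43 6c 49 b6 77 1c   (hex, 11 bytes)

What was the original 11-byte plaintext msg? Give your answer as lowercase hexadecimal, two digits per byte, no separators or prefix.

XOR is its own inverse, so applying the key byte-wise gives the result directly.
10001001 XOR 00111001 = 10110000
00110101 XOR 11010110 = 11100011
00001111 XOR 00001011 = 00000100
01000101 XOR 10111011 = 11111110
01101100 XOR 00000011 = 01101111
10111010 XOR 01000011 = 11111001
10111011 XOR 01101100 = 11010111
11100001 XOR 01001001 = 10101000
01110100 XOR 10110110 = 11000010
11011011 XOR 01110111 = 10101100
00101010 XOR 00011100 = 00110110

b0e304fe6ff9d7a8c2ac36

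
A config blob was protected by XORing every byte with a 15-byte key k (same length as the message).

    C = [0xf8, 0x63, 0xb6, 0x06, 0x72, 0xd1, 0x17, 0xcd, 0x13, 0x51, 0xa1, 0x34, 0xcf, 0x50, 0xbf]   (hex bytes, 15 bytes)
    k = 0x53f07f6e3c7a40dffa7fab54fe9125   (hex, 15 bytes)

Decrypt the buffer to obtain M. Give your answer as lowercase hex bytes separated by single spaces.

ab 93 c9 68 4e ab 57 12 e9 2e 0a 60 31 c1 9a

XOR is its own inverse, so applying the key byte-wise gives the result directly.
248 ⊕  83 = 171
 99 ⊕ 240 = 147
182 ⊕ 127 = 201
  6 ⊕ 110 = 104
114 ⊕  60 =  78
209 ⊕ 122 = 171
 23 ⊕  64 =  87
205 ⊕ 223 =  18
 19 ⊕ 250 = 233
 81 ⊕ 127 =  46
161 ⊕ 171 =  10
 52 ⊕  84 =  96
207 ⊕ 254 =  49
 80 ⊕ 145 = 193
191 ⊕  37 = 154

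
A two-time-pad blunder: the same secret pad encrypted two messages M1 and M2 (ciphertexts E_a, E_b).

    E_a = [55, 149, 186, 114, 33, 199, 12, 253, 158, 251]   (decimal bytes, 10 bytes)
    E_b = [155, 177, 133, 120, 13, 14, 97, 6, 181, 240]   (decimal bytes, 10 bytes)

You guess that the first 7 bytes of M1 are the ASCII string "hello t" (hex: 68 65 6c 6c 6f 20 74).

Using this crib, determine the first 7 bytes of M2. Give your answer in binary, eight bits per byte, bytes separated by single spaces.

11000100 01000001 01010011 01100110 01000011 11101001 00011001

First, E_a ⊕ E_b = (M1 ⊕ K) ⊕ (M2 ⊕ K) = M1 ⊕ M2, so the key drops out. Then M2 = (M1 ⊕ M2) ⊕ M1 over the first 7 bytes.
byte 0: (37 ^ 9b) ^ 68 = ac ^ 68 = c4
byte 1: (95 ^ b1) ^ 65 = 24 ^ 65 = 41
byte 2: (ba ^ 85) ^ 6c = 3f ^ 6c = 53
byte 3: (72 ^ 78) ^ 6c = 0a ^ 6c = 66
byte 4: (21 ^ 0d) ^ 6f = 2c ^ 6f = 43
byte 5: (c7 ^ 0e) ^ 20 = c9 ^ 20 = e9
byte 6: (0c ^ 61) ^ 74 = 6d ^ 74 = 19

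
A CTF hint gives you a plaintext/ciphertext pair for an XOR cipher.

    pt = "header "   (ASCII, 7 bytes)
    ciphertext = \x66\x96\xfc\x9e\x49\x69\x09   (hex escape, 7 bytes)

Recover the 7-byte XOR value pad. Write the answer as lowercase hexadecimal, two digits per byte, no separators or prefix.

Since ciphertext = pt ⊕ pad, XORing both sides with pt gives pad = pt ⊕ ciphertext.
01101000 ^ 01100110 = 00001110
01100101 ^ 10010110 = 11110011
01100001 ^ 11111100 = 10011101
01100100 ^ 10011110 = 11111010
01100101 ^ 01001001 = 00101100
01110010 ^ 01101001 = 00011011
00100000 ^ 00001001 = 00101001

0ef39dfa2c1b29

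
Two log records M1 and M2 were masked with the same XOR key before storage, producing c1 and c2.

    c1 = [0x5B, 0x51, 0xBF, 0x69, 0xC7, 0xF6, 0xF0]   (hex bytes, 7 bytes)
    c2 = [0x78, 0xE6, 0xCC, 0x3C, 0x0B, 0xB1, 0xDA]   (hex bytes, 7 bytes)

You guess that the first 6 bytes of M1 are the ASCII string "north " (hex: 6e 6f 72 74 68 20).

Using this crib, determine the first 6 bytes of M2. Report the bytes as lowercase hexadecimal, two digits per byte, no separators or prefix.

4dd80121a467

First, c1 ⊕ c2 = (M1 ⊕ K) ⊕ (M2 ⊕ K) = M1 ⊕ M2, so the key drops out. Then M2 = (M1 ⊕ M2) ⊕ M1 over the first 6 bytes.
byte 0: (5b XOR 78) XOR 6e = 23 XOR 6e = 4d
byte 1: (51 XOR e6) XOR 6f = b7 XOR 6f = d8
byte 2: (bf XOR cc) XOR 72 = 73 XOR 72 = 01
byte 3: (69 XOR 3c) XOR 74 = 55 XOR 74 = 21
byte 4: (c7 XOR 0b) XOR 68 = cc XOR 68 = a4
byte 5: (f6 XOR b1) XOR 20 = 47 XOR 20 = 67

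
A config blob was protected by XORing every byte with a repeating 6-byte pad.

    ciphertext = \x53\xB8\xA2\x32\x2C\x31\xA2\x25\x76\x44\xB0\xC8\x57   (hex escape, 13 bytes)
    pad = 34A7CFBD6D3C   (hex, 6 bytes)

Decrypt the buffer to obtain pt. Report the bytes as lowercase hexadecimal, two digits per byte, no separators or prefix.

671f6d8f410d9682b9f9ddf463

The 6-byte key repeats, so the effective keystream is 34 a7 cf bd 6d 3c 34 a7 cf bd 6d 3c 34.
byte 0: 53 xor 34 = 67
byte 1: b8 xor a7 = 1f
byte 2: a2 xor cf = 6d
byte 3: 32 xor bd = 8f
byte 4: 2c xor 6d = 41
byte 5: 31 xor 3c = 0d
byte 6: a2 xor 34 = 96
byte 7: 25 xor a7 = 82
byte 8: 76 xor cf = b9
byte 9: 44 xor bd = f9
byte 10: b0 xor 6d = dd
byte 11: c8 xor 3c = f4
byte 12: 57 xor 34 = 63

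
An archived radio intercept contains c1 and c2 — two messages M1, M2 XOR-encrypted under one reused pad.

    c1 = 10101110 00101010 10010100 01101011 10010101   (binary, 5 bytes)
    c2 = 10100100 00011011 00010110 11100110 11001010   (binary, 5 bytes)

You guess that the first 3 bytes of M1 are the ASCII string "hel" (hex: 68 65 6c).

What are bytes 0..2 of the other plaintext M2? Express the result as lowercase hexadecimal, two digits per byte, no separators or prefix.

First, c1 ⊕ c2 = (M1 ⊕ K) ⊕ (M2 ⊕ K) = M1 ⊕ M2, so the key drops out. Then M2 = (M1 ⊕ M2) ⊕ M1 over the first 3 bytes.
byte 0: (ae ⊕ a4) ⊕ 68 = 0a ⊕ 68 = 62
byte 1: (2a ⊕ 1b) ⊕ 65 = 31 ⊕ 65 = 54
byte 2: (94 ⊕ 16) ⊕ 6c = 82 ⊕ 6c = ee

6254ee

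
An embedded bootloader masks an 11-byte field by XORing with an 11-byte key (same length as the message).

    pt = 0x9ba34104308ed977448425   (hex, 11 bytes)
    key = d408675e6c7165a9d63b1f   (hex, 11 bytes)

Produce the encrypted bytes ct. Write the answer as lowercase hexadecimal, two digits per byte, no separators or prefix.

155 XOR 212 =  79
163 XOR   8 = 171
 65 XOR 103 =  38
  4 XOR  94 =  90
 48 XOR 108 =  92
142 XOR 113 = 255
217 XOR 101 = 188
119 XOR 169 = 222
 68 XOR 214 = 146
132 XOR  59 = 191
 37 XOR  31 =  58

4fab265a5cffbcde92bf3a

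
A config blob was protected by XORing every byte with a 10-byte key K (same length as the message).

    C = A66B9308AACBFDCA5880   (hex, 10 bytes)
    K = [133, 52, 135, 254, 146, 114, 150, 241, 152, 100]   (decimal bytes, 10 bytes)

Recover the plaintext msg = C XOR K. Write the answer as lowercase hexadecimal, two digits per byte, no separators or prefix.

XOR is its own inverse, so applying the key byte-wise gives the result directly.
a6 ⊕ 85 = 23
6b ⊕ 34 = 5f
93 ⊕ 87 = 14
08 ⊕ fe = f6
aa ⊕ 92 = 38
cb ⊕ 72 = b9
fd ⊕ 96 = 6b
ca ⊕ f1 = 3b
58 ⊕ 98 = c0
80 ⊕ 64 = e4

235f14f638b96b3bc0e4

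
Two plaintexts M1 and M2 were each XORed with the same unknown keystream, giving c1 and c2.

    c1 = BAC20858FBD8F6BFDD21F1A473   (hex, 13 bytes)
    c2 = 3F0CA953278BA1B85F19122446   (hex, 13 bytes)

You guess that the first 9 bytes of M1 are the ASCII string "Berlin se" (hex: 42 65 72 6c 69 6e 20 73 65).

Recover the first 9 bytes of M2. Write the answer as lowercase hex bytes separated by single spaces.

c7 ab d3 67 b5 3d 77 74 e7

First, c1 ⊕ c2 = (M1 ⊕ K) ⊕ (M2 ⊕ K) = M1 ⊕ M2, so the key drops out. Then M2 = (M1 ⊕ M2) ⊕ M1 over the first 9 bytes.
byte 0: (ba xor 3f) xor 42 = 85 xor 42 = c7
byte 1: (c2 xor 0c) xor 65 = ce xor 65 = ab
byte 2: (08 xor a9) xor 72 = a1 xor 72 = d3
byte 3: (58 xor 53) xor 6c = 0b xor 6c = 67
byte 4: (fb xor 27) xor 69 = dc xor 69 = b5
byte 5: (d8 xor 8b) xor 6e = 53 xor 6e = 3d
byte 6: (f6 xor a1) xor 20 = 57 xor 20 = 77
byte 7: (bf xor b8) xor 73 = 07 xor 73 = 74
byte 8: (dd xor 5f) xor 65 = 82 xor 65 = e7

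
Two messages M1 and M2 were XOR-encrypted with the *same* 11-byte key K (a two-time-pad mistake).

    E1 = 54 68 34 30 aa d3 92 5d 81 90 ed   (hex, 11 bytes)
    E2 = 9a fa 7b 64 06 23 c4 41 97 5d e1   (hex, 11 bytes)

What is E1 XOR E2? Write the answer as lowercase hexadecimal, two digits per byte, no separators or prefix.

E1 ⊕ E2 = (M1 ⊕ K) ⊕ (M2 ⊕ K) = M1 ⊕ M2 — the shared key cancels under XOR.
54 ^ 9a = ce
68 ^ fa = 92
34 ^ 7b = 4f
30 ^ 64 = 54
aa ^ 06 = ac
d3 ^ 23 = f0
92 ^ c4 = 56
5d ^ 41 = 1c
81 ^ 97 = 16
90 ^ 5d = cd
ed ^ e1 = 0c

ce924f54acf0561c16cd0c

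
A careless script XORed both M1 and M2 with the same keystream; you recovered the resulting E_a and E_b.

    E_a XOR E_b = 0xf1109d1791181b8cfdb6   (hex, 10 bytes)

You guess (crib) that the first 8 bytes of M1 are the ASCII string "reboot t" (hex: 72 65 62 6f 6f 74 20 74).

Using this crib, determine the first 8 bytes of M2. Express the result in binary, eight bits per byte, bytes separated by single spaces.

Since E_a ⊕ E_b = M1 ⊕ M2, XORing with the guessed M1 bytes yields the corresponding M2 bytes: M2 = (E_a ⊕ E_b) ⊕ M1.
byte 0: 241 ^ 114 = 131
byte 1:  16 ^ 101 = 117
byte 2: 157 ^  98 = 255
byte 3:  23 ^ 111 = 120
byte 4: 145 ^ 111 = 254
byte 5:  24 ^ 116 = 108
byte 6:  27 ^  32 =  59
byte 7: 140 ^ 116 = 248

10000011 01110101 11111111 01111000 11111110 01101100 00111011 11111000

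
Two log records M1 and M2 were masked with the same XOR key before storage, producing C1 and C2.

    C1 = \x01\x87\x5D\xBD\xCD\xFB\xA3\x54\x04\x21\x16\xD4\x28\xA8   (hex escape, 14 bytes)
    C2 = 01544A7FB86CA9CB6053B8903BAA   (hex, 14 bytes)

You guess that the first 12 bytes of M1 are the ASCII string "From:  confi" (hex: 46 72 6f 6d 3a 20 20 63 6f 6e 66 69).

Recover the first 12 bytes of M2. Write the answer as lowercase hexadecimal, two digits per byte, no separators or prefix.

First, C1 ⊕ C2 = (M1 ⊕ K) ⊕ (M2 ⊕ K) = M1 ⊕ M2, so the key drops out. Then M2 = (M1 ⊕ M2) ⊕ M1 over the first 12 bytes.
byte 0: (01 xor 01) xor 46 = 00 xor 46 = 46
byte 1: (87 xor 54) xor 72 = d3 xor 72 = a1
byte 2: (5d xor 4a) xor 6f = 17 xor 6f = 78
byte 3: (bd xor 7f) xor 6d = c2 xor 6d = af
byte 4: (cd xor b8) xor 3a = 75 xor 3a = 4f
byte 5: (fb xor 6c) xor 20 = 97 xor 20 = b7
byte 6: (a3 xor a9) xor 20 = 0a xor 20 = 2a
byte 7: (54 xor cb) xor 63 = 9f xor 63 = fc
byte 8: (04 xor 60) xor 6f = 64 xor 6f = 0b
byte 9: (21 xor 53) xor 6e = 72 xor 6e = 1c
byte 10: (16 xor b8) xor 66 = ae xor 66 = c8
byte 11: (d4 xor 90) xor 69 = 44 xor 69 = 2d

46a178af4fb72afc0b1cc82d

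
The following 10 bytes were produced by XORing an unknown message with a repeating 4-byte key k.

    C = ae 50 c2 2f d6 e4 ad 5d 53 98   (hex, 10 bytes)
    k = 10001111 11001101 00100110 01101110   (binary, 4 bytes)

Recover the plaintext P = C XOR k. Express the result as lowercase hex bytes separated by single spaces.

The 4-byte key repeats, so the effective keystream is 8f cd 26 6e 8f cd 26 6e 8f cd.
byte 0: 174 xor 143 =  33
byte 1:  80 xor 205 = 157
byte 2: 194 xor  38 = 228
byte 3:  47 xor 110 =  65
byte 4: 214 xor 143 =  89
byte 5: 228 xor 205 =  41
byte 6: 173 xor  38 = 139
byte 7:  93 xor 110 =  51
byte 8:  83 xor 143 = 220
byte 9: 152 xor 205 =  85

21 9d e4 41 59 29 8b 33 dc 55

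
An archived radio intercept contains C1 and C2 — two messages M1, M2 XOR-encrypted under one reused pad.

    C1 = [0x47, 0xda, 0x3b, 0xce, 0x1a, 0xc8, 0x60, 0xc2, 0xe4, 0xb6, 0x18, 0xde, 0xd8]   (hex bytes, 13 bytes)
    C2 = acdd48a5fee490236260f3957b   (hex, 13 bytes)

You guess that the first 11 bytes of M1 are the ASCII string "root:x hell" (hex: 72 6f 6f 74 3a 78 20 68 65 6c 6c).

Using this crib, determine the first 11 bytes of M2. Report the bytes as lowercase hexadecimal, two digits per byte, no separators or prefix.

99681c1fde54d089e3ba87

First, C1 ⊕ C2 = (M1 ⊕ K) ⊕ (M2 ⊕ K) = M1 ⊕ M2, so the key drops out. Then M2 = (M1 ⊕ M2) ⊕ M1 over the first 11 bytes.
byte 0: (47 ^ ac) ^ 72 = eb ^ 72 = 99
byte 1: (da ^ dd) ^ 6f = 07 ^ 6f = 68
byte 2: (3b ^ 48) ^ 6f = 73 ^ 6f = 1c
byte 3: (ce ^ a5) ^ 74 = 6b ^ 74 = 1f
byte 4: (1a ^ fe) ^ 3a = e4 ^ 3a = de
byte 5: (c8 ^ e4) ^ 78 = 2c ^ 78 = 54
byte 6: (60 ^ 90) ^ 20 = f0 ^ 20 = d0
byte 7: (c2 ^ 23) ^ 68 = e1 ^ 68 = 89
byte 8: (e4 ^ 62) ^ 65 = 86 ^ 65 = e3
byte 9: (b6 ^ 60) ^ 6c = d6 ^ 6c = ba
byte 10: (18 ^ f3) ^ 6c = eb ^ 6c = 87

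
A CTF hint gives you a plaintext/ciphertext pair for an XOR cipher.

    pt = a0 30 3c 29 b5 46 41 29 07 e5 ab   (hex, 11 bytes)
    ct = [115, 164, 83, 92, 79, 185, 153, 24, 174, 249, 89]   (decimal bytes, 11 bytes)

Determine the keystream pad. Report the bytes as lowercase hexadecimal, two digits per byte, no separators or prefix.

d3946f75faffd831a91cf2

Since ct = pt ⊕ pad, XORing both sides with pt gives pad = pt ⊕ ct.
byte 0: a0 ^ 73 = d3
byte 1: 30 ^ a4 = 94
byte 2: 3c ^ 53 = 6f
byte 3: 29 ^ 5c = 75
byte 4: b5 ^ 4f = fa
byte 5: 46 ^ b9 = ff
byte 6: 41 ^ 99 = d8
byte 7: 29 ^ 18 = 31
byte 8: 07 ^ ae = a9
byte 9: e5 ^ f9 = 1c
byte 10: ab ^ 59 = f2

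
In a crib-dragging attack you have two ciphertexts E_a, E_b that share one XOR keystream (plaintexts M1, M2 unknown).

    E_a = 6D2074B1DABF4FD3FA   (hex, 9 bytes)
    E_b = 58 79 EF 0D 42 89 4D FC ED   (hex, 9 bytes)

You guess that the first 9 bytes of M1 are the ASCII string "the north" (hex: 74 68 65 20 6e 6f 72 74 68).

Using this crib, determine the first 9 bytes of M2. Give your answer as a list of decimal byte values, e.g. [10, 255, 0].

[65, 49, 254, 156, 246, 89, 112, 91, 127]

First, E_a ⊕ E_b = (M1 ⊕ K) ⊕ (M2 ⊕ K) = M1 ⊕ M2, so the key drops out. Then M2 = (M1 ⊕ M2) ⊕ M1 over the first 9 bytes.
byte 0: (6d xor 58) xor 74 = 35 xor 74 = 41
byte 1: (20 xor 79) xor 68 = 59 xor 68 = 31
byte 2: (74 xor ef) xor 65 = 9b xor 65 = fe
byte 3: (b1 xor 0d) xor 20 = bc xor 20 = 9c
byte 4: (da xor 42) xor 6e = 98 xor 6e = f6
byte 5: (bf xor 89) xor 6f = 36 xor 6f = 59
byte 6: (4f xor 4d) xor 72 = 02 xor 72 = 70
byte 7: (d3 xor fc) xor 74 = 2f xor 74 = 5b
byte 8: (fa xor ed) xor 68 = 17 xor 68 = 7f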